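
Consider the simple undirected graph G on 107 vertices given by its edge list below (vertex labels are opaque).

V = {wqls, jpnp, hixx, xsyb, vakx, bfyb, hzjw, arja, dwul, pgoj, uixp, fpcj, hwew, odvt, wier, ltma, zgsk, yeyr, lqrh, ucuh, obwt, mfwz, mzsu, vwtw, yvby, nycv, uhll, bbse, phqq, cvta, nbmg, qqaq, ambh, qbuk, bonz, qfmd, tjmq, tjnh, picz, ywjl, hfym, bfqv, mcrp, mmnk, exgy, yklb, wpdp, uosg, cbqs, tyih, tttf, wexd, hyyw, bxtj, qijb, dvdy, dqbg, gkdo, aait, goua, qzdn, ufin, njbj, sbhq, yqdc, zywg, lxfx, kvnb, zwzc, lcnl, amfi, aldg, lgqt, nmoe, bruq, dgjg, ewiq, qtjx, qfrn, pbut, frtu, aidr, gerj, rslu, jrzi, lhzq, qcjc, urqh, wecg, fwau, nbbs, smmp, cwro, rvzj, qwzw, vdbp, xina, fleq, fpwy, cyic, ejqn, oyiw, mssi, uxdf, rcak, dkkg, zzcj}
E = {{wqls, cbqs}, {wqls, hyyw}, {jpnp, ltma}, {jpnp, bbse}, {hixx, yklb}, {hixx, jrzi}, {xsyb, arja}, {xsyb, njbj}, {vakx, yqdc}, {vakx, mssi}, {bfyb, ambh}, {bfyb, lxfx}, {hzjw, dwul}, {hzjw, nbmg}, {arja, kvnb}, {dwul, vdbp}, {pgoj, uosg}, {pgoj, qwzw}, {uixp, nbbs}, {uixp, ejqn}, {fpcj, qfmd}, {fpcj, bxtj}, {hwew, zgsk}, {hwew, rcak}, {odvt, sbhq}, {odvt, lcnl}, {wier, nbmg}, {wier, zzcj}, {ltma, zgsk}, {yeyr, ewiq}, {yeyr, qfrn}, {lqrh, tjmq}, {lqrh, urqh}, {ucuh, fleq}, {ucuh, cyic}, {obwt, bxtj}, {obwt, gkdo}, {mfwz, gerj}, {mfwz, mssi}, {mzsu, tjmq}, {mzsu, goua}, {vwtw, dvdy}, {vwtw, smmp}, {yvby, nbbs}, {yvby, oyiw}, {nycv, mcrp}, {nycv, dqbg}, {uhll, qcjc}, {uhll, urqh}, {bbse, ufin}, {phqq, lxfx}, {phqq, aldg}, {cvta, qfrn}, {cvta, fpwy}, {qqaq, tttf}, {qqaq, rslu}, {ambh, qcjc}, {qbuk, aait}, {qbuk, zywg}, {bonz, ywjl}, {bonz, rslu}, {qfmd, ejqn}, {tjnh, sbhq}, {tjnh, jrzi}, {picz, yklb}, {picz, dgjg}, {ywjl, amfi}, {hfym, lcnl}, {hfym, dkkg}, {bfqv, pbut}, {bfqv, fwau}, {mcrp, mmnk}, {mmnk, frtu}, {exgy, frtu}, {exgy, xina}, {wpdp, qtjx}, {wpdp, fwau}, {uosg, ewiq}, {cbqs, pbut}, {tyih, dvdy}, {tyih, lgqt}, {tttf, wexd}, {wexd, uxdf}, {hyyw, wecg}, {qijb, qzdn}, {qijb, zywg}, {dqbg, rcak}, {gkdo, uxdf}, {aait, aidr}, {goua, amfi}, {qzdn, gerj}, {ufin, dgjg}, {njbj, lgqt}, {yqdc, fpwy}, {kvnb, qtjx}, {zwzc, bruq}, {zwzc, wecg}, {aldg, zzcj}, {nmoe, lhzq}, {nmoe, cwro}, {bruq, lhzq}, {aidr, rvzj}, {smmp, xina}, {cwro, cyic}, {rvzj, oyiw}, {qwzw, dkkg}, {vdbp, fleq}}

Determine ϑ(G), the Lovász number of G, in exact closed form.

deg(tjnh) = 2; N(tjnh) = {sbhq, jrzi}.
N(jpnp) = {ltma, bbse}, |N(jpnp)| = 2.
N(uosg) = {pgoj, ewiq}, |N(uosg)| = 2.
N(qwzw) = {pgoj, dkkg}, |N(qwzw)| = 2.
Regular of degree 2 on 107 vertices: the odd cycle C_{107}.
Distinct eigenvalues (to 6 d.p.): [2.0, 1.996553, 1.986223, 1.969046, 1.945082, 1.914413, 1.877144, 1.833404, 1.783344, 1.727137, 1.664975, 1.597075, 1.523668, 1.44501, 1.36137, 1.273037, 1.180316, 1.083526, 0.983001, 0.879087, 0.772143, 0.662537, 0.550647, 0.43686, 0.321566, 0.205163, 0.088054, -0.02936, -0.146672, -0.263478, -0.379376, -0.493966, -0.606854, -0.717649, -0.825971, -0.931446, -1.033709, -1.132409, -1.227206, -1.317772, -1.403795, -1.484979, -1.561044, -1.631728, -1.696787, -1.755997, -1.809154, -1.856074, -1.896596, -1.930579, -1.957908, -1.978487, -1.992247, -1.999138].
Lovász (edge-transitive): ϑ = −107·(-2*cos(pi/107))/((2)−(-2*cos(pi/107))) = 107*cos(pi/107)/(cos(pi/107) + 1).
= 53.4884684… (decimal).
Sandwich: α(G)=53 ≤ ϑ(G)=107*cos(pi/107)/(cos(pi/107) + 1) ≤ χ(Ḡ)=54 (both strict).

107*cos(pi/107)/(cos(pi/107) + 1)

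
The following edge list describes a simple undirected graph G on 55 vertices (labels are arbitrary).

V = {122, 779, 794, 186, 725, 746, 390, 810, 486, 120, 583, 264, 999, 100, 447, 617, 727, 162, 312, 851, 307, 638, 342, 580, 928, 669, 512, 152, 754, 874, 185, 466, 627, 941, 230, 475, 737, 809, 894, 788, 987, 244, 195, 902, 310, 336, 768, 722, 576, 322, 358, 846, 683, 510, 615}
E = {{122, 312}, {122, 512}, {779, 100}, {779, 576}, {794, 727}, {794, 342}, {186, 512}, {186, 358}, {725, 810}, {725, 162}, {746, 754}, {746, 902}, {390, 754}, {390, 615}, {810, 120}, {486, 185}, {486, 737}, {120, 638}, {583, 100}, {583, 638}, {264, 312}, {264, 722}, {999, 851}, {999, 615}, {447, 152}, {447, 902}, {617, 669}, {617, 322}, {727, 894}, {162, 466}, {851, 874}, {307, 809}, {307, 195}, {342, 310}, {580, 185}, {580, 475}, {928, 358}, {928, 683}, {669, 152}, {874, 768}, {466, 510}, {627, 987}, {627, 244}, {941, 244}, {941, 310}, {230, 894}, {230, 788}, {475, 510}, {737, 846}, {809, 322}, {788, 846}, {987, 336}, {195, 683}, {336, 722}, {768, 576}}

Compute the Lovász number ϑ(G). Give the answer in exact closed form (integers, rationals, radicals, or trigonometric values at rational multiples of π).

deg(768) = 2; N(768) = {874, 576}.
Vertex 846 has 2 neighbors: 737, 788.
deg(779) = 2; N(779) = {100, 576}.
N(617) = {669, 322}, |N(617)| = 2.
55-vertex 2-regular graph: connected 2-regular on 55 ⇒ C_{55}.
A has 28 distinct eigenvalues ≈ [2.0, 1.987, 1.948, 1.8837, 1.7948, 1.6825, 1.5483, 1.3939, 1.2213, 1.0328, 0.8308, 0.618, 0.3972, 0.1712, -0.0571, -0.2846, -0.5084, -0.7256, -0.9333, -1.1289, -1.3097, -1.4735, -1.618, -1.7415, -1.8422, -1.919, -1.9707, -1.9967].
−55·(-2*cos(pi/55)) / ((2)−(-2*cos(pi/55))) = 55*cos(pi/55)/(cos(pi/55) + 1) = ϑ(G).
ϑ(G) ≈ 27.47756.
Lovász sandwich 27 ≤ 55*cos(pi/55)/(cos(pi/55) + 1) ≤ 28: both strict.

55*cos(pi/55)/(cos(pi/55) + 1)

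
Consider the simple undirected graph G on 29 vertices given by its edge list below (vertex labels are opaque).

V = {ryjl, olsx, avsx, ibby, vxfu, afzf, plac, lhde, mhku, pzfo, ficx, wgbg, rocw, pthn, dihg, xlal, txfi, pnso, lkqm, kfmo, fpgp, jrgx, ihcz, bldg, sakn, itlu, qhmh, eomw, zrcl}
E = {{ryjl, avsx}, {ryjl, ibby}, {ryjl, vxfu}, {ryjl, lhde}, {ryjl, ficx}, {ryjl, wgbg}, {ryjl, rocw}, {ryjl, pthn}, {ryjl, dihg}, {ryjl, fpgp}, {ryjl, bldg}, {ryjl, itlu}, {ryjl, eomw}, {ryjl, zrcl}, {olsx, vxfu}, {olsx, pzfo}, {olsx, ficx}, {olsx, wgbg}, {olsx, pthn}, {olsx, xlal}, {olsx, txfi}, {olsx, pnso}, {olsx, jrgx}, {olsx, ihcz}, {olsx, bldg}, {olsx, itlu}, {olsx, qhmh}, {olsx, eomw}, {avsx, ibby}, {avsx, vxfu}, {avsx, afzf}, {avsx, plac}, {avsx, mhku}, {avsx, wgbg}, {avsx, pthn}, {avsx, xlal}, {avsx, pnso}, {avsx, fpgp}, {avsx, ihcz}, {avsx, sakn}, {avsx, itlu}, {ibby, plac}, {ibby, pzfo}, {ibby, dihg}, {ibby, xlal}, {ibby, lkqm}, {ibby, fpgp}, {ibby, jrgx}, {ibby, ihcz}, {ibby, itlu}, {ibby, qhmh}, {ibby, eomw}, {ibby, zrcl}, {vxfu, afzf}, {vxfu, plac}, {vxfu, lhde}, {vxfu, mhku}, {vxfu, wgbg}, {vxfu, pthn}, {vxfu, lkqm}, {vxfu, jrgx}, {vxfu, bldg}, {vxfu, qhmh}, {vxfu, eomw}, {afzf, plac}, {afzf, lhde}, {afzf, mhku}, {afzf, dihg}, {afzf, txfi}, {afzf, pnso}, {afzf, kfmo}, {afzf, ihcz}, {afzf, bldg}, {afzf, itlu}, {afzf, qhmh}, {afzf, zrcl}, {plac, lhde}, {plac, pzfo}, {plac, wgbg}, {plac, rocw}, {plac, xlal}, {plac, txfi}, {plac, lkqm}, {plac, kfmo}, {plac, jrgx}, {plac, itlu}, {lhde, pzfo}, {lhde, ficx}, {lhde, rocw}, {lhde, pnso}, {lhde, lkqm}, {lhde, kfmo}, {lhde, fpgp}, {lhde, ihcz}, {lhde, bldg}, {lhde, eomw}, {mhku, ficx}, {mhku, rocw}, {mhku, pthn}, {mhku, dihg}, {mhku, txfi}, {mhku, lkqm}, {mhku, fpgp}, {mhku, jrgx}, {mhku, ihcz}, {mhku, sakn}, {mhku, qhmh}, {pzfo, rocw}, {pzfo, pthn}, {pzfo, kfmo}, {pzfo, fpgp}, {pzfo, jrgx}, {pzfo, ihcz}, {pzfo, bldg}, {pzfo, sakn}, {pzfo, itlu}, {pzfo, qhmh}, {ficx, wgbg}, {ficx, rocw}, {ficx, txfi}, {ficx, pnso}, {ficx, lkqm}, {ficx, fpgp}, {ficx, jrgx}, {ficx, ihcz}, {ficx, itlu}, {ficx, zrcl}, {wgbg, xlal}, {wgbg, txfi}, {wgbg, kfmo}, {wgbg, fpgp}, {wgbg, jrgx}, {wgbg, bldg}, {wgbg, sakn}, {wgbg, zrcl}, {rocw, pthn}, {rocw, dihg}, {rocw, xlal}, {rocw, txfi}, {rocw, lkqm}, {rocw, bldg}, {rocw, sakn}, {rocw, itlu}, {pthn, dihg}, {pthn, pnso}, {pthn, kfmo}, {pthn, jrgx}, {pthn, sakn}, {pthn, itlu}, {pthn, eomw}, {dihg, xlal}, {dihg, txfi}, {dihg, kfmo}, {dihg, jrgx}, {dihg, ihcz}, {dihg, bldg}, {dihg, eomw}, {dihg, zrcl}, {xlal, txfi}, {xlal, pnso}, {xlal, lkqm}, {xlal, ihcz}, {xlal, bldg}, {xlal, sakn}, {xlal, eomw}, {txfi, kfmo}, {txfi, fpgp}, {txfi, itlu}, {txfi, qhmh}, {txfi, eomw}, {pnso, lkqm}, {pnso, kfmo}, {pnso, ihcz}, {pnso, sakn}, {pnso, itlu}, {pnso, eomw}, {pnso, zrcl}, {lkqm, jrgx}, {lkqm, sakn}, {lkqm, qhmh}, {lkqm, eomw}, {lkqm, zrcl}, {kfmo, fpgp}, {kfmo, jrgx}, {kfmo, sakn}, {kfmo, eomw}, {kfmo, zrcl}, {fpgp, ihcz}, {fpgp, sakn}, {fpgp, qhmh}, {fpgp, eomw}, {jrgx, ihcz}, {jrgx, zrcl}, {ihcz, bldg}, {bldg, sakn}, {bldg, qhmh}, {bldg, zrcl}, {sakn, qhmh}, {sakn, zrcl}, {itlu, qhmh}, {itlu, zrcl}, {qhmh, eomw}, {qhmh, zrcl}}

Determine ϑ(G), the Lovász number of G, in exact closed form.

Vertex ficx has 14 neighbors: ryjl, olsx, lhde, mhku, wgbg, rocw, txfi, pnso, lkqm, fpgp, jrgx, ihcz, itlu, zrcl.
N(dihg) = {ryjl, ibby, afzf, mhku, rocw, pthn, xlal, txfi, kfmo, jrgx, ihcz, bldg, eomw, zrcl}, |N(dihg)| = 14.
N(pthn) = {ryjl, olsx, avsx, vxfu, mhku, pzfo, rocw, dihg, pnso, kfmo, jrgx, sakn, itlu, eomw}, |N(pthn)| = 14.
deg(kfmo) = 14; N(kfmo) = {afzf, plac, lhde, pzfo, wgbg, pthn, dihg, txfi, pnso, fpgp, jrgx, sakn, eomw, zrcl}.
Regular of degree 14 on 29 vertices: strongly regular (29,14,6,7).
spec(A) ≈ [14.0, 2.193, -3.193] (distinct, 3 d.p.).
Lovász: ϑ = −29(-sqrt(29)/2 - 1/2)/(14+-(-sqrt(29)/2 - 1/2)) = sqrt(29).
≈ 5.38516 (to 5 d.p.).

sqrt(29)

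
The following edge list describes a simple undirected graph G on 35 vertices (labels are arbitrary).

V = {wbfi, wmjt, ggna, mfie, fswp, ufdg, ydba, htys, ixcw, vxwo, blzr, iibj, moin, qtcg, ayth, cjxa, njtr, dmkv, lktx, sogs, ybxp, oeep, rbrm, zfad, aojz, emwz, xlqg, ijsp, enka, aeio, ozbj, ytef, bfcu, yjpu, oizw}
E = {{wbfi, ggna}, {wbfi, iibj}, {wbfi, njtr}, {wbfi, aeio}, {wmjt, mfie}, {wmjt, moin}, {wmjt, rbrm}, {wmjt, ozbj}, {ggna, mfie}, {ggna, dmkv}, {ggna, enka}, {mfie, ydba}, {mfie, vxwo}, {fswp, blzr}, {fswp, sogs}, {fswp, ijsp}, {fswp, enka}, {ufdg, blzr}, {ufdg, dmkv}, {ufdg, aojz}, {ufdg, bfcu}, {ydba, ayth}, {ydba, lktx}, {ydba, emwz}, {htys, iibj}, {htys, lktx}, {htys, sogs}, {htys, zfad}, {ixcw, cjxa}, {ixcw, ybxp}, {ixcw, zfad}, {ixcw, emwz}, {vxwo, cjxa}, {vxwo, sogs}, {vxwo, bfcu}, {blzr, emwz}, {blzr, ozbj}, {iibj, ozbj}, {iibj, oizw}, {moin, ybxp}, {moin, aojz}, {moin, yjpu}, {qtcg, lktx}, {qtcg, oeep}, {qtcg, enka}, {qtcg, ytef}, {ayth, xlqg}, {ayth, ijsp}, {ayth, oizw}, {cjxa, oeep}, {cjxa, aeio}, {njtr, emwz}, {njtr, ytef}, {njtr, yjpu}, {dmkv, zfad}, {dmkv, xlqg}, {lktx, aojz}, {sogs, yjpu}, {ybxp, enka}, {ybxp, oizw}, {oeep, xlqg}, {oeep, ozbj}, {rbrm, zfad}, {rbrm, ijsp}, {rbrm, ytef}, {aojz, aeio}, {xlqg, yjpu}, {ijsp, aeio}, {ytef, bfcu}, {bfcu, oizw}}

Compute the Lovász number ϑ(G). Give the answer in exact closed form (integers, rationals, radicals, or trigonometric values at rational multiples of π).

15

N(oizw) = {iibj, ayth, ybxp, bfcu}, |N(oizw)| = 4.
deg(qtcg) = 4; N(qtcg) = {lktx, oeep, enka, ytef}.
deg(vxwo) = 4; N(vxwo) = {mfie, cjxa, sogs, bfcu}.
N(njtr) = {wbfi, emwz, ytef, yjpu}, |N(njtr)| = 4.
deg(v) = 4 for all v (|V|=35); Kneser-type, 3-subsets of [7].
The 4 distinct eigenvalues: [4.0, 2.0, -1.0, -3.0].
λ_max=4, λ_min=-3; ϑ = −35·λ_min/(λ_max−λ_min) = 15.
= 15.00000000… (decimal).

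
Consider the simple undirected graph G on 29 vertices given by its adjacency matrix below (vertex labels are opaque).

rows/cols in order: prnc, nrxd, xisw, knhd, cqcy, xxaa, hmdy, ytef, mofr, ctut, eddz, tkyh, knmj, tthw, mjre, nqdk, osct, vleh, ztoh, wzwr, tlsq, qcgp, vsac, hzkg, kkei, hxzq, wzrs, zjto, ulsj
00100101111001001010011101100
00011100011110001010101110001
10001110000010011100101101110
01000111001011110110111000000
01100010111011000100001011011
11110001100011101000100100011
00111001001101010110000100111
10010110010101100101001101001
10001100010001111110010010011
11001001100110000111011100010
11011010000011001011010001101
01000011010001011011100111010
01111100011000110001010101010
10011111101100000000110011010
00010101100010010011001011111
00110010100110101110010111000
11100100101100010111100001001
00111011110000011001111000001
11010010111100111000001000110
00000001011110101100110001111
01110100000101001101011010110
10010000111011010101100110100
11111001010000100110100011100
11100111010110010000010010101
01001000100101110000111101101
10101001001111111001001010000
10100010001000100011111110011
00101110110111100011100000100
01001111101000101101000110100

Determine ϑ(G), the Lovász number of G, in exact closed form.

deg(hzkg) = 14; N(hzkg) = {prnc, nrxd, xisw, xxaa, hmdy, ytef, ctut, tkyh, knmj, nqdk, qcgp, kkei, wzrs, ulsj}.
deg(ytef) = 14; N(ytef) = {prnc, knhd, xxaa, hmdy, ctut, tkyh, tthw, mjre, vleh, wzwr, vsac, hzkg, hxzq, ulsj}.
Vertex vsac has 14 neighbors: prnc, nrxd, xisw, knhd, cqcy, ytef, ctut, mjre, vleh, ztoh, tlsq, kkei, hxzq, wzrs.
deg(zjto) = 14; N(zjto) = {xisw, cqcy, xxaa, hmdy, mofr, ctut, tkyh, knmj, tthw, mjre, ztoh, wzwr, tlsq, wzrs}.
Regular of degree 14 on 29 vertices: Paley(29): SR with (k,λ,μ)=(14,6,7).
spec(A) ≈ [14.0, 2.1926, -3.1926] (distinct, 4 d.p.).
−29·(-sqrt(29)/2 - 1/2) / ((14)−(-sqrt(29)/2 - 1/2)) = sqrt(29) = ϑ(G).
Numerically 5.385164807.

sqrt(29)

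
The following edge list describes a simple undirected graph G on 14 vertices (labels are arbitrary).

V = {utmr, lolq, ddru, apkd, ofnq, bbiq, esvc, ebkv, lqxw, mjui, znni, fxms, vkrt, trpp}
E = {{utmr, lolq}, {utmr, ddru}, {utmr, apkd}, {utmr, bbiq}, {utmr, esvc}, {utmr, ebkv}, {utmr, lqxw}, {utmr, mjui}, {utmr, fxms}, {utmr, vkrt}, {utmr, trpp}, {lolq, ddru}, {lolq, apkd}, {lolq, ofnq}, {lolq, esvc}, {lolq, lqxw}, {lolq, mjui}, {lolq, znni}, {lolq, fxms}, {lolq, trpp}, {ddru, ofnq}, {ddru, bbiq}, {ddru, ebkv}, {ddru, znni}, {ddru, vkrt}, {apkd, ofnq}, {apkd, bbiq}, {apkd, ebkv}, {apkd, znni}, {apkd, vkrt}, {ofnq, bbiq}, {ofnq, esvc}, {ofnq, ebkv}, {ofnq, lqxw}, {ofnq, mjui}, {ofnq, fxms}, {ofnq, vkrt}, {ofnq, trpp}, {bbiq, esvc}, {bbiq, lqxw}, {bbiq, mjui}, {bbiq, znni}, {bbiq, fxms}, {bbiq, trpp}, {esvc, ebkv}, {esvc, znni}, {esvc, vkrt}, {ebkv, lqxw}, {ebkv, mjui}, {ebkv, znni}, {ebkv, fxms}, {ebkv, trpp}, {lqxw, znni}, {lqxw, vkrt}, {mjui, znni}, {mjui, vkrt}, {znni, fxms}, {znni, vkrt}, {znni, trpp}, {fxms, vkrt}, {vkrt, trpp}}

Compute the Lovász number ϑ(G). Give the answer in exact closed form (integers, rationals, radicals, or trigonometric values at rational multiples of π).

7

deg(vkrt) = 10; N(vkrt) = {utmr, ddru, apkd, ofnq, esvc, lqxw, mjui, znni, fxms, trpp}.
Vertex mjui has 7 neighbors: utmr, lolq, ofnq, bbiq, ebkv, znni, vkrt.
Vertex bbiq has 10 neighbors: utmr, ddru, apkd, ofnq, esvc, lqxw, mjui, znni, fxms, trpp.
N(ebkv) = {utmr, ddru, apkd, ofnq, esvc, lqxw, mjui, znni, fxms, trpp}, |N(ebkv)| = 10.
Complete multipartite on [7, 4, 3]: sandwich collapses at ϑ=7.
Numerically 7.00000000.
Sandwich: α(G)=7 ≤ ϑ(G)=7 ≤ χ(Ḡ)=7 (collapsed).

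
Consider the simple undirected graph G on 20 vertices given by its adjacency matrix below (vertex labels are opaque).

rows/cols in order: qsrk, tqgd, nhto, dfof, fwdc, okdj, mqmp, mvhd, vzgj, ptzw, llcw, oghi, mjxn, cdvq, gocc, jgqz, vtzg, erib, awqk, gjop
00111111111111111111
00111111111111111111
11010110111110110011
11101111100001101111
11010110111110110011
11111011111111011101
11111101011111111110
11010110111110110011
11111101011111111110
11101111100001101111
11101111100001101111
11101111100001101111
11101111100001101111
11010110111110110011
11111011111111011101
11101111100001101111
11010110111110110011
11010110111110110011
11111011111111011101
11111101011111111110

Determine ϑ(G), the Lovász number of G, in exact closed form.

6

Vertex okdj has 17 neighbors: qsrk, tqgd, nhto, dfof, fwdc, mqmp, mvhd, vzgj, ptzw, llcw, oghi, mjxn, cdvq, jgqz, vtzg, erib, gjop.
deg(erib) = 14; N(erib) = {qsrk, tqgd, dfof, okdj, mqmp, vzgj, ptzw, llcw, oghi, mjxn, gocc, jgqz, awqk, gjop}.
Vertex mvhd has 14 neighbors: qsrk, tqgd, dfof, okdj, mqmp, vzgj, ptzw, llcw, oghi, mjxn, gocc, jgqz, awqk, gjop.
Vertex qsrk has 18 neighbors: nhto, dfof, fwdc, okdj, mqmp, mvhd, vzgj, ptzw, llcw, oghi, mjxn, cdvq, gocc, jgqz, vtzg, erib, awqk, gjop.
G = K_{6,6,3,3,2}: α = 6 = χ(Ḡ), so ϑ = 6.
≈ 6.00000 (to 5 d.p.).
Lovász sandwich 6 ≤ 6 ≤ 6: collapsed.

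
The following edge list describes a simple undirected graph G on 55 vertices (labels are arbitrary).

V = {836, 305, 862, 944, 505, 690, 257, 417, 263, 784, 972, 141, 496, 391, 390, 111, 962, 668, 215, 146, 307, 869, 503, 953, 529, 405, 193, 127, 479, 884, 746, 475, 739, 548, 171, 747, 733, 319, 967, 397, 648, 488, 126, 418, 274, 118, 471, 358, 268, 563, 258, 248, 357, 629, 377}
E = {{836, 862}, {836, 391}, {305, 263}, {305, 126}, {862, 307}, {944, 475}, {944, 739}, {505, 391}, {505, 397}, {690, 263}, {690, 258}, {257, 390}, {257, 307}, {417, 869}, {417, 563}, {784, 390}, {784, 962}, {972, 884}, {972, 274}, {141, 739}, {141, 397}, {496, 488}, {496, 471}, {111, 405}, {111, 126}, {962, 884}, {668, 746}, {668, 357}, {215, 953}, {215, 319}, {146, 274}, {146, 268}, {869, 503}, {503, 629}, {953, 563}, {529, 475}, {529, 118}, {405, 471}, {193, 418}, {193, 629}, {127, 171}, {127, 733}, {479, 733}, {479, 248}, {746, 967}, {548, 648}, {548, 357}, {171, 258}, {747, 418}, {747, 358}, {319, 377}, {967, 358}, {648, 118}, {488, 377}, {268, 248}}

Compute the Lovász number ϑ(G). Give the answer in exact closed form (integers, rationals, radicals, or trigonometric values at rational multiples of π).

deg(358) = 2; N(358) = {747, 967}.
N(146) = {274, 268}, |N(146)| = 2.
Vertex 397 has 2 neighbors: 505, 141.
Vertex 648 has 2 neighbors: 548, 118.
Every vertex has degree 2 (N=55); this is C_{55}, the 55-cycle.
The 28 distinct eigenvalues: [2.0, 1.98696, 1.94802, 1.88369, 1.7948, 1.68251, 1.54828, 1.39388, 1.2213, 1.03279, 0.83083, 0.61803, 0.39718, 0.17115, -0.05711, -0.28463, -0.50844, -0.72562, -0.93333, -1.12889, -1.30972, -1.47348, -1.61803, -1.74149, -1.84225, -1.91899, -1.97071, -1.99674].
−55·(-2*cos(pi/55)) / ((2)−(-2*cos(pi/55))) = 55*cos(pi/55)/(cos(pi/55) + 1) = ϑ(G).
ϑ(G) ≈ 27.4775569.
Sandwich: α(G)=27 ≤ ϑ(G)=55*cos(pi/55)/(cos(pi/55) + 1) ≤ χ(Ḡ)=28 (both strict).

55*cos(pi/55)/(cos(pi/55) + 1)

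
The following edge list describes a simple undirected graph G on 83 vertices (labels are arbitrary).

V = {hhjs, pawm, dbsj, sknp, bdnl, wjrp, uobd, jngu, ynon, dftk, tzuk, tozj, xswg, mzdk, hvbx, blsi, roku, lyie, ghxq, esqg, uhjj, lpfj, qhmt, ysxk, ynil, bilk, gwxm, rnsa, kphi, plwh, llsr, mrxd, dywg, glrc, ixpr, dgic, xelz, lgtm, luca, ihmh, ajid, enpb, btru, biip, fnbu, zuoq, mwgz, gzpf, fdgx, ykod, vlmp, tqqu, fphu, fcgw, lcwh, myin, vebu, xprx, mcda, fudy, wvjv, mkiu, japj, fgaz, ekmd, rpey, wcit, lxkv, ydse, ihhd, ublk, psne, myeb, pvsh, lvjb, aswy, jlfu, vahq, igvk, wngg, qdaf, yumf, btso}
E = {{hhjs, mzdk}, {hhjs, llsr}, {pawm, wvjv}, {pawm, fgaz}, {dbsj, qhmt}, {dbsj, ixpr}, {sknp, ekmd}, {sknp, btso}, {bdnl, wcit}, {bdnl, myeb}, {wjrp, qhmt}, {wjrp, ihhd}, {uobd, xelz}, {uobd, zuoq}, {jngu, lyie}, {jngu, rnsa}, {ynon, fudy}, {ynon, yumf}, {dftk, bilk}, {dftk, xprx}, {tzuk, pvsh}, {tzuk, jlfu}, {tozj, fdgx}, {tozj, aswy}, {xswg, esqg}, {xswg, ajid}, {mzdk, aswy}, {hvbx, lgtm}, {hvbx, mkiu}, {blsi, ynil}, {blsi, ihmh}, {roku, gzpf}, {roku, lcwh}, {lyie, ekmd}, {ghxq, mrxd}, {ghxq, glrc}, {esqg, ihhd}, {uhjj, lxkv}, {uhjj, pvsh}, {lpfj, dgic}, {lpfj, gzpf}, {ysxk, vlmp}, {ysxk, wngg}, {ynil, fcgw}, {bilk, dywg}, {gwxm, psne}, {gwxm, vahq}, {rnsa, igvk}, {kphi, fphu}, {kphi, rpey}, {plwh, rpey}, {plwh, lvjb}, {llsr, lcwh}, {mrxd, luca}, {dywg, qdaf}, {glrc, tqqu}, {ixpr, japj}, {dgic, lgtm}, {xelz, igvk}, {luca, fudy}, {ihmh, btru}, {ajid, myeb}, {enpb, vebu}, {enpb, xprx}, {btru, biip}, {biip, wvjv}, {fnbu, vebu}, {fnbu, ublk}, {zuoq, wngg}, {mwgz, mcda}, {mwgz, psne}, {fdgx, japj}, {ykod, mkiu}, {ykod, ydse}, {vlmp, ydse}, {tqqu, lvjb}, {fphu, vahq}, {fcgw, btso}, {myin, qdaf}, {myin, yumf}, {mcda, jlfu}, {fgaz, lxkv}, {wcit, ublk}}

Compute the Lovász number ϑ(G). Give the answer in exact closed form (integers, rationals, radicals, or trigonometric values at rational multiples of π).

83*cos(pi/83)/(cos(pi/83) + 1)

deg(vlmp) = 2; N(vlmp) = {ysxk, ydse}.
Vertex biip has 2 neighbors: btru, wvjv.
N(lgtm) = {hvbx, dgic}, |N(lgtm)| = 2.
Vertex llsr has 2 neighbors: hhjs, lcwh.
Regular of degree 2 on 83 vertices: the odd cycle C_{83}.
spec(A) ≈ [2.0, 1.994272, 1.977121, 1.948645, 1.909008, 1.858436, 1.797219, 1.725708, 1.644312, 1.553498, 1.453785, 1.345745, 1.229997, 1.107203, 0.978068, 0.84333, 0.703762, 0.560163, 0.413355, 0.264179, 0.113491, -0.037848, -0.18897, -0.33901, -0.487108, -0.632415, -0.774101, -0.911352, -1.043383, -1.169438, -1.288794, -1.400768, -1.504719, -1.600051, -1.686218, -1.762726, -1.829138, -1.885072, -1.930209, -1.96429, -1.98712, -1.998568] (distinct, 6 d.p.).
ϑ = −N·λ_min/(λ_max−λ_min) = −83·(-2*cos(pi/83))/(2−(-2*cos(pi/83))) = 83*cos(pi/83)/(cos(pi/83) + 1).
≈ 41.4851 (to 4 d.p.).
Sandwich: α(G)=41 ≤ ϑ(G)=83*cos(pi/83)/(cos(pi/83) + 1) ≤ χ(Ḡ)=42 (both strict).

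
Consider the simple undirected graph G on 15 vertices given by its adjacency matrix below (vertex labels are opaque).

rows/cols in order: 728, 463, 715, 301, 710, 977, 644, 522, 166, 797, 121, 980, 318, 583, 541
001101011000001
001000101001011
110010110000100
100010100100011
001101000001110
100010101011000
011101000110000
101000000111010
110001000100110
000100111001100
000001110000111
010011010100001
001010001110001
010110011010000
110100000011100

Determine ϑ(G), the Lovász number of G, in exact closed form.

5

Vertex 583 has 6 neighbors: 463, 301, 710, 522, 166, 121.
Vertex 318 has 6 neighbors: 715, 710, 166, 797, 121, 541.
Vertex 121 has 6 neighbors: 977, 644, 522, 318, 583, 541.
deg(522) = 6; N(522) = {728, 715, 797, 121, 980, 583}.
6-regular, N=15; this is K(6,2), the Kneser graph.
The 3 distinct eigenvalues: [6.0, 1.0, -3.0].
λ_max=6, λ_min=-3; ϑ = −15·λ_min/(λ_max−λ_min) = 5.
≈ 5.00000000 (to 8 d.p.).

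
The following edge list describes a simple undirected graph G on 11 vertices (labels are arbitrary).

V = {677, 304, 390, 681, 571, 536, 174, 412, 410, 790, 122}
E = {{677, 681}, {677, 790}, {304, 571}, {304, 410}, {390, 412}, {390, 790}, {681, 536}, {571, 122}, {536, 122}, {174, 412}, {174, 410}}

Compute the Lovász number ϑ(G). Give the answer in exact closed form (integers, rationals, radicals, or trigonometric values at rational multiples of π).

11*cos(pi/11)/(cos(pi/11) + 1)

N(790) = {677, 390}, |N(790)| = 2.
deg(677) = 2; N(677) = {681, 790}.
N(410) = {304, 174}, |N(410)| = 2.
N(122) = {571, 536}, |N(122)| = 2.
Regular of degree 2 on 11 vertices: connected 2-regular on 11 ⇒ C_{11}.
Distinct eigenvalues (to 6 d.p.): [2.0, 1.682507, 0.83083, -0.28463, -1.309721, -1.918986].
Lovász: ϑ = −11(-2*cos(pi/11))/(2+-(-1)*2*cos(pi/11)) = 11*cos(pi/11)/(cos(pi/11) + 1).
= 5.3863029… (decimal).
α=5, χ(Ḡ)=6; ϑ=11*cos(pi/11)/(cos(pi/11) + 1) lies between (both strict).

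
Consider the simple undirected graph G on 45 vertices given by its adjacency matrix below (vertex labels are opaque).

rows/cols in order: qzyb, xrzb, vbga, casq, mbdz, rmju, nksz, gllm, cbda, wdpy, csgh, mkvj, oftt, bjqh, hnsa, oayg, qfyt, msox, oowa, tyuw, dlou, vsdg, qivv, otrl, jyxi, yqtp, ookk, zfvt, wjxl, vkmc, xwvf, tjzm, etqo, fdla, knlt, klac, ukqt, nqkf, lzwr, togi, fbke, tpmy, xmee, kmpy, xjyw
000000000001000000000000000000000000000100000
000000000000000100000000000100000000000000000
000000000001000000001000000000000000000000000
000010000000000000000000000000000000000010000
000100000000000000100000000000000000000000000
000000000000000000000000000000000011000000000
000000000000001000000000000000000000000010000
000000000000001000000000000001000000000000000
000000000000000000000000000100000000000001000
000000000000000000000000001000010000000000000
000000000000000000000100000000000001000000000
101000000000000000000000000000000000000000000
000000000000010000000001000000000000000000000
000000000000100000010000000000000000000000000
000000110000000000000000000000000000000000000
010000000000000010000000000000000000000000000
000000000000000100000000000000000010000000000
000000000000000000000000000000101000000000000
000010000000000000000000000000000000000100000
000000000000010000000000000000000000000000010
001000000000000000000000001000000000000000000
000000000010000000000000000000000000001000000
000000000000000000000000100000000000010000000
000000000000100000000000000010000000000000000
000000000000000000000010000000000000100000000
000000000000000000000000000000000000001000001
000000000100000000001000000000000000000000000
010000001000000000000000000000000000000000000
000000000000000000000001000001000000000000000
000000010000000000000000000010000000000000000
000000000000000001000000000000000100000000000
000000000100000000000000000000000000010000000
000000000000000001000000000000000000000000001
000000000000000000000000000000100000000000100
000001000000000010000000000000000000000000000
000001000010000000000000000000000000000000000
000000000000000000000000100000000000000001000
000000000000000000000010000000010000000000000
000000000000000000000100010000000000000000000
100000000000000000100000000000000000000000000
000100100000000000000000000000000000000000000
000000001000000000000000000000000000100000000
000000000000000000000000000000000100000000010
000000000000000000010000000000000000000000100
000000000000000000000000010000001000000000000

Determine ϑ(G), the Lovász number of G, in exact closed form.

deg(csgh) = 2; N(csgh) = {vsdg, klac}.
deg(cbda) = 2; N(cbda) = {zfvt, tpmy}.
Vertex oayg has 2 neighbors: xrzb, qfyt.
N(gllm) = {hnsa, vkmc}, |N(gllm)| = 2.
45-vertex 2-regular graph: this is C_{45}, the 45-cycle.
A has 23 distinct eigenvalues ≈ [2.0, 1.98054, 1.92252, 1.82709, 1.6961, 1.53209, 1.33826, 1.11839, 0.87674, 0.61803, 0.3473, 0.0698, -0.20906, -0.48384, -0.74921, -1.0, -1.23132, -1.43868, -1.61803, -1.7659, -1.87939, -1.9563, -1.99513].
−45·(-2*cos(pi/45)) / ((2)−(-2*cos(pi/45))) = 45*cos(pi/45)/(cos(pi/45) + 1) = ϑ(G).
≈ 22.472562 (to 6 d.p.).
Check 22 ≤ 45*cos(pi/45)/(cos(pi/45) + 1) ≤ 23: both strict.

45*cos(pi/45)/(cos(pi/45) + 1)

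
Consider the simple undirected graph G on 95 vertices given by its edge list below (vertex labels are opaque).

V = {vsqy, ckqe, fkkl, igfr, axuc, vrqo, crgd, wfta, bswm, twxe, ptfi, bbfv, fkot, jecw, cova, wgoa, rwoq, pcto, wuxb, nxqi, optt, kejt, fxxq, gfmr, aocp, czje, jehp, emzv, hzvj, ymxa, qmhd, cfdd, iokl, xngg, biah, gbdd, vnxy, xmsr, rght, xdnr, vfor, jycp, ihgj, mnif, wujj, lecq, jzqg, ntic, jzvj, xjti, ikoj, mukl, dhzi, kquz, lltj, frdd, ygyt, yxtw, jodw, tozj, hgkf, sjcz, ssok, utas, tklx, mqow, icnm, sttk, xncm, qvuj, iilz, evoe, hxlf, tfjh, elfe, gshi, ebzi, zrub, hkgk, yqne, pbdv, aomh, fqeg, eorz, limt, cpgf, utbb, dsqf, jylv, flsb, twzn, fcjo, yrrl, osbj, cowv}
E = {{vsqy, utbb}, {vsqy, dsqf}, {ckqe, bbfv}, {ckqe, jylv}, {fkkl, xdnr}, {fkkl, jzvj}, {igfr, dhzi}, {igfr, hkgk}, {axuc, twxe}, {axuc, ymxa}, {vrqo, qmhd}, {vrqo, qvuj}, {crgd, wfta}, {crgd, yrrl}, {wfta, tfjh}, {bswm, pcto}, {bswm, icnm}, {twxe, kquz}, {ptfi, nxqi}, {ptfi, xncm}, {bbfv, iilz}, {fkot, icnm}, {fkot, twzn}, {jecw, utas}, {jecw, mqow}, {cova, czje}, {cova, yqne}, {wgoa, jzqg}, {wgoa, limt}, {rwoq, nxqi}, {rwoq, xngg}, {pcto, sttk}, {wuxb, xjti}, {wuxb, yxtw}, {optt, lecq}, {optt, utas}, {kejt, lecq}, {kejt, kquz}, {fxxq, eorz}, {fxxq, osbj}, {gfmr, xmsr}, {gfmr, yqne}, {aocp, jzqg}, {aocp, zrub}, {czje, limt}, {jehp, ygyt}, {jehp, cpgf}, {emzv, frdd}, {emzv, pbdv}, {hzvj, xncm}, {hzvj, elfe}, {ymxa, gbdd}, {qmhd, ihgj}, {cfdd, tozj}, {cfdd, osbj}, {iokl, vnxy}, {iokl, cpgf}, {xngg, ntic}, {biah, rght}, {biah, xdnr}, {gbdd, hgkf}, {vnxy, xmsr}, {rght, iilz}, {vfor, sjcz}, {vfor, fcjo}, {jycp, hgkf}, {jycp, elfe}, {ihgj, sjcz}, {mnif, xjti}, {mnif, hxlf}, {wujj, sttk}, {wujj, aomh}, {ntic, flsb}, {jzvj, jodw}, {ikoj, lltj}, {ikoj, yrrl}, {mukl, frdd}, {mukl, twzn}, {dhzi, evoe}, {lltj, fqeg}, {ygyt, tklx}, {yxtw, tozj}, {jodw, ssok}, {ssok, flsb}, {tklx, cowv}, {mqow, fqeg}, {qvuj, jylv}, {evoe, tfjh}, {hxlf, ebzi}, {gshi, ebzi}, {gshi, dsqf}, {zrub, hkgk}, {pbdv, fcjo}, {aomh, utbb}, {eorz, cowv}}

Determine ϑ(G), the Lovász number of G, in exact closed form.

deg(rwoq) = 2; N(rwoq) = {nxqi, xngg}.
deg(yqne) = 2; N(yqne) = {cova, gfmr}.
N(nxqi) = {ptfi, rwoq}, |N(nxqi)| = 2.
N(fcjo) = {vfor, pbdv}, |N(fcjo)| = 2.
2-regular, N=95; a single 95-cycle (edge-transitive).
spec(A) ≈ [2.0, 1.996, 1.983, 1.961, 1.93, 1.892, 1.845, 1.789, 1.727, 1.656, 1.578, 1.494, 1.402, 1.305, 1.202, 1.094, 0.981, 0.864, 0.742, 0.618, 0.491, 0.362, 0.231, 0.099, -0.033, -0.165, -0.297, -0.427, -0.555, -0.681, -0.803, -0.923, -1.038, -1.149, -1.254, -1.355, -1.449, -1.537, -1.618, -1.692, -1.759, -1.818, -1.869, -1.912, -1.947, -1.973, -1.99, -1.999] (distinct, 3 d.p.).
Lovász (edge-transitive): ϑ = −95·(-2*cos(pi/95))/((2)−(-2*cos(pi/95))) = 95*cos(pi/95)/(cos(pi/95) + 1).
Numerically 47.487011311.
Lovász sandwich 47 ≤ 95*cos(pi/95)/(cos(pi/95) + 1) ≤ 48: both strict.

95*cos(pi/95)/(cos(pi/95) + 1)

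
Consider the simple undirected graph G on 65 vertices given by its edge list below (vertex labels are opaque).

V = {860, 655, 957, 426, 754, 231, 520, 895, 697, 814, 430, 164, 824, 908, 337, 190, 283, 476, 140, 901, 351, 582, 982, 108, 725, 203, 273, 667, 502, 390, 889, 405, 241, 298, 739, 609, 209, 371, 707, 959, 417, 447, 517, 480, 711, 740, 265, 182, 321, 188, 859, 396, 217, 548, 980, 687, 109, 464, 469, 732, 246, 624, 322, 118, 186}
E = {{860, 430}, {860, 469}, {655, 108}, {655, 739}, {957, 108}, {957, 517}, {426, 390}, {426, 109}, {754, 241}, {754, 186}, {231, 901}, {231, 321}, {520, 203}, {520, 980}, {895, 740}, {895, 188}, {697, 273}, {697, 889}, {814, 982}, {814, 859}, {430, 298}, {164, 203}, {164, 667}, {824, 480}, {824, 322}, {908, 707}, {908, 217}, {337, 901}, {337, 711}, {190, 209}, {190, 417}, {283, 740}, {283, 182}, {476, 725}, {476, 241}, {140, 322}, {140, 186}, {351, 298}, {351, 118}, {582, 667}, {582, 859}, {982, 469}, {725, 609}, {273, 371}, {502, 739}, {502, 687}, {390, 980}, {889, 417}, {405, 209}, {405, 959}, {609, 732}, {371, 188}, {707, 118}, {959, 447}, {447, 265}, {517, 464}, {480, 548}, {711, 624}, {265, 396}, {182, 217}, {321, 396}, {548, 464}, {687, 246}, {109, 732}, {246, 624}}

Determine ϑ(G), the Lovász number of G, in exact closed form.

deg(740) = 2; N(740) = {895, 283}.
Vertex 164 has 2 neighbors: 203, 667.
deg(447) = 2; N(447) = {959, 265}.
N(502) = {739, 687}, |N(502)| = 2.
G on 65 vertices is 2-regular; this is C_{65}, the 65-cycle.
Distinct eigenvalues (to 3 d.p.): [2.0, 1.991, 1.963, 1.916, 1.852, 1.771, 1.673, 1.559, 1.431, 1.29, 1.136, 0.972, 0.799, 0.618, 0.432, 0.241, 0.048, -0.145, -0.337, -0.525, -0.709, -0.886, -1.055, -1.214, -1.362, -1.497, -1.618, -1.724, -1.814, -1.887, -1.942, -1.979, -1.998].
Lovász (edge-transitive): ϑ = −65·(-2*cos(pi/65))/((2)−(-2*cos(pi/65))) = 65*cos(pi/65)/(cos(pi/65) + 1).
Numerically 32.48101260.
α=32, χ(Ḡ)=33; ϑ=65*cos(pi/65)/(cos(pi/65) + 1) lies between (both strict).

65*cos(pi/65)/(cos(pi/65) + 1)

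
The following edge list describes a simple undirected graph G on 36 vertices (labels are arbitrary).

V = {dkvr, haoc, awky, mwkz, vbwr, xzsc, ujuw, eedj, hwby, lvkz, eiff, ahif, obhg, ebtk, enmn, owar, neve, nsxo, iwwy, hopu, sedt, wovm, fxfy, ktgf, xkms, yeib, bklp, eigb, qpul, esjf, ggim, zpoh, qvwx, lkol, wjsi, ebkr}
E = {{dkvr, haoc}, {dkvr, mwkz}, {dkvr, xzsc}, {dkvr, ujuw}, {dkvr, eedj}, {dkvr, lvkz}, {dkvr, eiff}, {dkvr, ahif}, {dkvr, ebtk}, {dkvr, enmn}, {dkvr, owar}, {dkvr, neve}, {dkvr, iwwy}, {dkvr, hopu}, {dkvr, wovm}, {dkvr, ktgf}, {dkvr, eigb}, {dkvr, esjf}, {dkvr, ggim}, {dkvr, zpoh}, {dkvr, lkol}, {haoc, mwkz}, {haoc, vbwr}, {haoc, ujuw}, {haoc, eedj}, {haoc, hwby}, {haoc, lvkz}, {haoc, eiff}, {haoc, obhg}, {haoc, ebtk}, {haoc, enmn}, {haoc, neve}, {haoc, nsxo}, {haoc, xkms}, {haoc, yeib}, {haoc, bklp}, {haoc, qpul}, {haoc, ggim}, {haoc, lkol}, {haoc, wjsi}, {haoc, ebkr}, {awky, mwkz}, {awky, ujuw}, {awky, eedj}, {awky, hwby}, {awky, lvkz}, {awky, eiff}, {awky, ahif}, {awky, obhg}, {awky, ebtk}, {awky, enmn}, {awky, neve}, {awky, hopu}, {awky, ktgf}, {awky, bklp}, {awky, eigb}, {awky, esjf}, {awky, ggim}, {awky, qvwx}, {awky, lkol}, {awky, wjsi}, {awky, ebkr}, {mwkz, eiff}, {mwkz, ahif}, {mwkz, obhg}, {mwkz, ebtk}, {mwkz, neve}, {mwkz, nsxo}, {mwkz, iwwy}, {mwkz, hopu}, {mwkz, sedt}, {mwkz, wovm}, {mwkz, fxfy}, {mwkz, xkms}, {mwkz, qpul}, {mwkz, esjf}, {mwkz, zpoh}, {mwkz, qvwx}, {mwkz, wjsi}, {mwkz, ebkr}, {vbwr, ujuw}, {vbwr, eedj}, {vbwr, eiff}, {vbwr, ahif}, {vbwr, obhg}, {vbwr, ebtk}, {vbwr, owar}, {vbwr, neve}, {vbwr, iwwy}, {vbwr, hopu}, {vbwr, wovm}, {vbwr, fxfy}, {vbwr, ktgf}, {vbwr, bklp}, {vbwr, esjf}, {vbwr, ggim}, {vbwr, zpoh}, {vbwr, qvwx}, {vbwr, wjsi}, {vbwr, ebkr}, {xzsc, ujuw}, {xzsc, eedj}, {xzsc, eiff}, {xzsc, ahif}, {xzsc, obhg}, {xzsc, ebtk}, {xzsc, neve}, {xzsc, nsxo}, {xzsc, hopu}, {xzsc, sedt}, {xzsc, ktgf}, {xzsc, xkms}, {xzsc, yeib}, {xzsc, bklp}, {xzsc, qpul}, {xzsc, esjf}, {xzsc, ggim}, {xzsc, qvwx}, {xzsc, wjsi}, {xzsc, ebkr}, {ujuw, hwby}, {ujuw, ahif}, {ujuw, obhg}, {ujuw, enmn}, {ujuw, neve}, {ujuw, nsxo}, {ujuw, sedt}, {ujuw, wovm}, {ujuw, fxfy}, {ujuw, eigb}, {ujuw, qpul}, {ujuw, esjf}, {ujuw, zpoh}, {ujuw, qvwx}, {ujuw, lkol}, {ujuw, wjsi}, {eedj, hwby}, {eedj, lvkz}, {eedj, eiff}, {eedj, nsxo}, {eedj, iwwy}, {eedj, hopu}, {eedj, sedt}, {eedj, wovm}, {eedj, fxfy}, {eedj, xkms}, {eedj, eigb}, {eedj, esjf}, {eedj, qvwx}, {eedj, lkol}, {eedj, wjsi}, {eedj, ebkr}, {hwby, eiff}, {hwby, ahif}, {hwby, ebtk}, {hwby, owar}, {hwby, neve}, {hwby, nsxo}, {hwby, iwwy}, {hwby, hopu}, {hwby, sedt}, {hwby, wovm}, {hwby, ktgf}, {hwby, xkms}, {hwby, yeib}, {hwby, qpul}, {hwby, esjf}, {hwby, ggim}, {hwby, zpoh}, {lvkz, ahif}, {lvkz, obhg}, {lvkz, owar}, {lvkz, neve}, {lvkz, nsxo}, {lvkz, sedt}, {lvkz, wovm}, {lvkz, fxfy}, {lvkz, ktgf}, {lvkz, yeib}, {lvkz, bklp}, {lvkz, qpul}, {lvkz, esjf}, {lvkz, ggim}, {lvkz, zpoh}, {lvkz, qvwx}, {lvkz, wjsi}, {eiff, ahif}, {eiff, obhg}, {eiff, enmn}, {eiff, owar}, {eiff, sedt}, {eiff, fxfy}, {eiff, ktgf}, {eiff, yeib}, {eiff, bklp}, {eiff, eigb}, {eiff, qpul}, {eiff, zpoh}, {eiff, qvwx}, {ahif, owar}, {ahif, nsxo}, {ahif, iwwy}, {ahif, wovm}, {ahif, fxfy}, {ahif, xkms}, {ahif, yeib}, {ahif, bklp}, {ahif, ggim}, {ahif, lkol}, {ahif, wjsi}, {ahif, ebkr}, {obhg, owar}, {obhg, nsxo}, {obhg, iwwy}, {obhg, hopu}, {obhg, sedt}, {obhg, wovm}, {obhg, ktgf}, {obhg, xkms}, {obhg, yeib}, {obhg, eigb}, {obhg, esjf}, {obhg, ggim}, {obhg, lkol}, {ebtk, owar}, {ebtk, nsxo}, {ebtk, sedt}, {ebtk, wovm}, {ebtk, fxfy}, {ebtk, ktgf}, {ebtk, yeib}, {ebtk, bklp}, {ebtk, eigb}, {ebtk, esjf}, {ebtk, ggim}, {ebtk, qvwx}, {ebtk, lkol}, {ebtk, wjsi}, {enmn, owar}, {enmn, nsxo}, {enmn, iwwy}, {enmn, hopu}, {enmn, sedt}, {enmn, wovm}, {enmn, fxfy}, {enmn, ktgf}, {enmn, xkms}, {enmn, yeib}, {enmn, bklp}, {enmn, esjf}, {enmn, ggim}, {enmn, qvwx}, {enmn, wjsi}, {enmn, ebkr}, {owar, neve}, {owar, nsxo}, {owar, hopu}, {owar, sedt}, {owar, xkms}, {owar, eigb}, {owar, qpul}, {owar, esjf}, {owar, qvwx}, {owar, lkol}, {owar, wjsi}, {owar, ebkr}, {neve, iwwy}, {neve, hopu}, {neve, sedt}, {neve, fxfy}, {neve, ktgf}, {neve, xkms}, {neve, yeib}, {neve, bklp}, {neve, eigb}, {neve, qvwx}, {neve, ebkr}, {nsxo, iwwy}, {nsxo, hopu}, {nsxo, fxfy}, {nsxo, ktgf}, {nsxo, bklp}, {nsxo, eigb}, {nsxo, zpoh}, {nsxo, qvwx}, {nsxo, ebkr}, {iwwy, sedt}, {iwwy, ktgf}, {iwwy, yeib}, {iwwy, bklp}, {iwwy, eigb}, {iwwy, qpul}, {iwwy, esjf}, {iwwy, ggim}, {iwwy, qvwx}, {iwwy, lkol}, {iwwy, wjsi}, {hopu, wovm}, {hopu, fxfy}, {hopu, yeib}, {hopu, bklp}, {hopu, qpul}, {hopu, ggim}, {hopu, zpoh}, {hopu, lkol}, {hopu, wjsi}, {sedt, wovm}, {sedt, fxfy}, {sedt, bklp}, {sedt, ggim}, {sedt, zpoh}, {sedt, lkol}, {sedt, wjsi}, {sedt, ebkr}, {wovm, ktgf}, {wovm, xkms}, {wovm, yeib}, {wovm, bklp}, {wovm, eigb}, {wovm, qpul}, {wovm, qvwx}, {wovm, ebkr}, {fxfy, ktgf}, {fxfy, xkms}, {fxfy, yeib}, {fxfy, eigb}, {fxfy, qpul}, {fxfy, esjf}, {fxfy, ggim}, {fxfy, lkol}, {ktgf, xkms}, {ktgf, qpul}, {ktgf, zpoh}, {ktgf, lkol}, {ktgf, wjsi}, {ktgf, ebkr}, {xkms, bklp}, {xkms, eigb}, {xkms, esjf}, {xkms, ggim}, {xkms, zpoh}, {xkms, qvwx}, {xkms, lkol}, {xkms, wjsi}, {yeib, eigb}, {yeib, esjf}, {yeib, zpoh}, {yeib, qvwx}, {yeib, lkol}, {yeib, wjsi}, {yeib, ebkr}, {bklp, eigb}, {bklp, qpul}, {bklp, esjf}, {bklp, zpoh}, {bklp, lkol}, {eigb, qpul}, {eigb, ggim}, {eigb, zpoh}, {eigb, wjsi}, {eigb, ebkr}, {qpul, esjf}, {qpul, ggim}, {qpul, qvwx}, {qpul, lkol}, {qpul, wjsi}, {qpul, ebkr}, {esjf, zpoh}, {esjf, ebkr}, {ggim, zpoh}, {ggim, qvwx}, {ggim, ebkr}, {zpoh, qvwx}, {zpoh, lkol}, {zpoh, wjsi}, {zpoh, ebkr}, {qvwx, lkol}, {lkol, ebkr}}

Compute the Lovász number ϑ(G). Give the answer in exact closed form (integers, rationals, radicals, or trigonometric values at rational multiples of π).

deg(ktgf) = 21; N(ktgf) = {dkvr, awky, vbwr, xzsc, hwby, lvkz, eiff, obhg, ebtk, enmn, neve, nsxo, iwwy, wovm, fxfy, xkms, qpul, zpoh, lkol, wjsi, ebkr}.
Vertex eigb has 21 neighbors: dkvr, awky, ujuw, eedj, eiff, obhg, ebtk, owar, neve, nsxo, iwwy, wovm, fxfy, xkms, yeib, bklp, qpul, ggim, zpoh, wjsi, ebkr.
Vertex zpoh has 21 neighbors: dkvr, mwkz, vbwr, ujuw, hwby, lvkz, eiff, nsxo, hopu, sedt, ktgf, xkms, yeib, bklp, eigb, esjf, ggim, qvwx, lkol, wjsi, ebkr.
N(fxfy) = {mwkz, vbwr, ujuw, eedj, lvkz, eiff, ahif, ebtk, enmn, neve, nsxo, hopu, sedt, ktgf, xkms, yeib, eigb, qpul, esjf, ggim, lkol}, |N(fxfy)| = 21.
Every vertex has degree 21 (N=36); Kneser-type, 2-subsets of [9].
The 3 distinct eigenvalues: [21.0, 1.0, -6.0].
Lovász: ϑ = −36(-6)/(21+-1*(-6)) = 8.
= 8.00000000… (decimal).

8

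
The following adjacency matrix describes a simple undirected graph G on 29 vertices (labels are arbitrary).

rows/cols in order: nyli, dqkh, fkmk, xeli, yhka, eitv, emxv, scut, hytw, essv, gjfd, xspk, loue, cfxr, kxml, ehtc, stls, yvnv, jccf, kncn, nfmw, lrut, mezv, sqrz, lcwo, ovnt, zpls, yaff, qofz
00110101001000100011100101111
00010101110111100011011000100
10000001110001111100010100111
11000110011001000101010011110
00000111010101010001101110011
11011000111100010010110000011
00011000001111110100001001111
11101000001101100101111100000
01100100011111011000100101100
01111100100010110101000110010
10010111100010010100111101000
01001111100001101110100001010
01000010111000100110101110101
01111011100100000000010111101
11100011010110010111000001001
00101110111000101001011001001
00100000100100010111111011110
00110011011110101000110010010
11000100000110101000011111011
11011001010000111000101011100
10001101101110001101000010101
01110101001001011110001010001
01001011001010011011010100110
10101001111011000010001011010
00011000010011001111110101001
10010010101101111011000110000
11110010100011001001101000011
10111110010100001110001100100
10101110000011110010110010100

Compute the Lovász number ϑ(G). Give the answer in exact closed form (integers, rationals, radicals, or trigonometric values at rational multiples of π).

sqrt(29)

N(emxv) = {xeli, yhka, gjfd, xspk, loue, cfxr, kxml, ehtc, yvnv, mezv, ovnt, zpls, yaff, qofz}, |N(emxv)| = 14.
N(jccf) = {nyli, dqkh, eitv, xspk, loue, kxml, stls, lrut, mezv, sqrz, lcwo, ovnt, yaff, qofz}, |N(jccf)| = 14.
Vertex sqrz has 14 neighbors: nyli, fkmk, yhka, scut, hytw, essv, gjfd, loue, cfxr, jccf, mezv, lcwo, ovnt, yaff.
Vertex fkmk has 14 neighbors: nyli, scut, hytw, essv, cfxr, kxml, ehtc, stls, yvnv, lrut, sqrz, zpls, yaff, qofz.
Regular of degree 14 on 29 vertices: SR(29,14,6,7) — a Paley graph.
Distinct eigenvalues (to 4 d.p.): [14.0, 2.1926, -3.1926].
Lovász: ϑ = −29(-sqrt(29)/2 - 1/2)/(14+-(-sqrt(29)/2 - 1/2)) = sqrt(29).
ϑ(G) ≈ 5.385164807.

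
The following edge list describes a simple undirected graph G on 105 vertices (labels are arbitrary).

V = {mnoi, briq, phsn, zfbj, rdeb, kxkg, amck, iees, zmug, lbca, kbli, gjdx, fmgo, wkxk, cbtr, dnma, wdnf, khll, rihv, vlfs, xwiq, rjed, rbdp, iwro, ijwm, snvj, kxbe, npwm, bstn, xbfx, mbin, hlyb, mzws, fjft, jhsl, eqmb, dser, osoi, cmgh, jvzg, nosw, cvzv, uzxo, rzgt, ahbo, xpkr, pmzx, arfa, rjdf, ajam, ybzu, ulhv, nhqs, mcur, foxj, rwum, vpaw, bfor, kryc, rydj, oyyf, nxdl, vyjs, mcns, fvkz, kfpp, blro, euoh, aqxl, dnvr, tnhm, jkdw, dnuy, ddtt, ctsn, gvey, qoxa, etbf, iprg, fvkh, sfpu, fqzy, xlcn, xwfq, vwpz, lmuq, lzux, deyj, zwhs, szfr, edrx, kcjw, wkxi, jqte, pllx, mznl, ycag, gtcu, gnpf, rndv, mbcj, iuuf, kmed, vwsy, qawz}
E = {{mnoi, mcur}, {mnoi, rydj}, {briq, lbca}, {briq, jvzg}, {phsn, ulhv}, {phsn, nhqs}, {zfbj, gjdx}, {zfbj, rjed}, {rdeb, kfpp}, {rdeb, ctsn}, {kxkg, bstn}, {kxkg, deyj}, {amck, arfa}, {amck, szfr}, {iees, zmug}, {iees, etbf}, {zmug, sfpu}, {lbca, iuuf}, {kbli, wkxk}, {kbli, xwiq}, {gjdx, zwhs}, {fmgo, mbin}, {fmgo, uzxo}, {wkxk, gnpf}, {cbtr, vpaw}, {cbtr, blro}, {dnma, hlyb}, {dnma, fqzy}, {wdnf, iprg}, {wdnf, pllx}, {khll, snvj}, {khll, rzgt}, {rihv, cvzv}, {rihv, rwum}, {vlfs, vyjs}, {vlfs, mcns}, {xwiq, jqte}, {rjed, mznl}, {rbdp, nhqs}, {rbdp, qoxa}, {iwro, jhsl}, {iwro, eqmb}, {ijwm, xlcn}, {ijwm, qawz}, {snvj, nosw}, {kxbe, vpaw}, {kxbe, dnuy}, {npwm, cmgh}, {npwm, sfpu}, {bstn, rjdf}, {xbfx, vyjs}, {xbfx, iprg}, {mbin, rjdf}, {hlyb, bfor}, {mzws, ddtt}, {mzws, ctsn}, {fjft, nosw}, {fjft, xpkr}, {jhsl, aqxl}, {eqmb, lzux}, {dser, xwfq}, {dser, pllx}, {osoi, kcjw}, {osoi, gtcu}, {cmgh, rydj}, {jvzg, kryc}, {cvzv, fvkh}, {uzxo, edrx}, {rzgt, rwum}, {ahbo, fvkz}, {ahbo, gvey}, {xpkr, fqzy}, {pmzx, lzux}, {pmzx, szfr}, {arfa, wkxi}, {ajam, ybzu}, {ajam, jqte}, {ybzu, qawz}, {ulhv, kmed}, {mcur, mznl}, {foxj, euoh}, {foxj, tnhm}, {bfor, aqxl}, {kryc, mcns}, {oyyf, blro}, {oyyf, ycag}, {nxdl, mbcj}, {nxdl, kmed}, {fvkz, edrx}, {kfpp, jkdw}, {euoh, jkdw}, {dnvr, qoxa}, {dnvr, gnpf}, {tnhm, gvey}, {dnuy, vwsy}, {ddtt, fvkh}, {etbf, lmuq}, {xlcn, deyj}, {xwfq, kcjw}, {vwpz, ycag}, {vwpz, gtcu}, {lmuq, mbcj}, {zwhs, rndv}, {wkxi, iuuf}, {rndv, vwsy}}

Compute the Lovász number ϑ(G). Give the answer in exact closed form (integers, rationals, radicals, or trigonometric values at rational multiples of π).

Vertex fjft has 2 neighbors: nosw, xpkr.
deg(mcur) = 2; N(mcur) = {mnoi, mznl}.
Vertex mcns has 2 neighbors: vlfs, kryc.
Vertex cvzv has 2 neighbors: rihv, fvkh.
Every vertex has degree 2 (N=105); a single 105-cycle (edge-transitive).
The 53 distinct eigenvalues: [2.0, 1.9964, 1.9857, 1.9679, 1.943, 1.9111, 1.8725, 1.8271, 1.7752, 1.7169, 1.6525, 1.5821, 1.5061, 1.4248, 1.3383, 1.247, 1.1512, 1.0514, 0.9477, 0.8407, 0.7307, 0.618, 0.5032, 0.3865, 0.2685, 0.1495, 0.0299, -0.0897, -0.2091, -0.3276, -0.445, -0.5609, -0.6747, -0.7861, -0.8946, -1.0, -1.1018, -1.1996, -1.2932, -1.3821, -1.4661, -1.5448, -1.618, -1.6854, -1.7468, -1.8019, -1.8506, -1.8927, -1.9279, -1.9563, -1.9777, -1.9919, -1.9991].
With N=105: ϑ(G) = 105·(-(-1)*2*cos(pi/105))/(2−(-2*cos(pi/105))) = 105*cos(pi/105)/(cos(pi/105) + 1).
≈ 52.48825 (to 5 d.p.).
Lovász sandwich 52 ≤ 105*cos(pi/105)/(cos(pi/105) + 1) ≤ 53: both strict.

105*cos(pi/105)/(cos(pi/105) + 1)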